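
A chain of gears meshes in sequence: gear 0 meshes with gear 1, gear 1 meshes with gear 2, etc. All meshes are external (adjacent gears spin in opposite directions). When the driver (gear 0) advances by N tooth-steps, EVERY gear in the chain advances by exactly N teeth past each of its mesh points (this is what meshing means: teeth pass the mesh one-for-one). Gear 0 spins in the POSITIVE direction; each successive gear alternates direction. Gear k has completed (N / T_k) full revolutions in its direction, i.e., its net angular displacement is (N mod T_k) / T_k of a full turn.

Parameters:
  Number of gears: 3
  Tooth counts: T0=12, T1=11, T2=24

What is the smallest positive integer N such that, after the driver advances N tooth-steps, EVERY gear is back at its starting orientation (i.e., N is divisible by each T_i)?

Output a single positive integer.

Answer: 264

Derivation:
Gear k returns to start when N is a multiple of T_k.
All gears at start simultaneously when N is a common multiple of [12, 11, 24]; the smallest such N is lcm(12, 11, 24).
Start: lcm = T0 = 12
Fold in T1=11: gcd(12, 11) = 1; lcm(12, 11) = 12 * 11 / 1 = 132 / 1 = 132
Fold in T2=24: gcd(132, 24) = 12; lcm(132, 24) = 132 * 24 / 12 = 3168 / 12 = 264
Full cycle length = 264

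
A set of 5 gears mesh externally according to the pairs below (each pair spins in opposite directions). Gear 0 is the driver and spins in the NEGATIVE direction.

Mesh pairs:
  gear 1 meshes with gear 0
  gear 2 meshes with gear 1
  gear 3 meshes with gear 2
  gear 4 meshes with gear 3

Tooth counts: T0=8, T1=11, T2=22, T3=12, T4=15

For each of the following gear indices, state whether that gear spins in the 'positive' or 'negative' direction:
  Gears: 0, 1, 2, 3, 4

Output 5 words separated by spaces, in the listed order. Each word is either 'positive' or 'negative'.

Gear 0 (driver): negative (depth 0)
  gear 1: meshes with gear 0 -> depth 1 -> positive (opposite of gear 0)
  gear 2: meshes with gear 1 -> depth 2 -> negative (opposite of gear 1)
  gear 3: meshes with gear 2 -> depth 3 -> positive (opposite of gear 2)
  gear 4: meshes with gear 3 -> depth 4 -> negative (opposite of gear 3)
Queried indices 0, 1, 2, 3, 4 -> negative, positive, negative, positive, negative

Answer: negative positive negative positive negative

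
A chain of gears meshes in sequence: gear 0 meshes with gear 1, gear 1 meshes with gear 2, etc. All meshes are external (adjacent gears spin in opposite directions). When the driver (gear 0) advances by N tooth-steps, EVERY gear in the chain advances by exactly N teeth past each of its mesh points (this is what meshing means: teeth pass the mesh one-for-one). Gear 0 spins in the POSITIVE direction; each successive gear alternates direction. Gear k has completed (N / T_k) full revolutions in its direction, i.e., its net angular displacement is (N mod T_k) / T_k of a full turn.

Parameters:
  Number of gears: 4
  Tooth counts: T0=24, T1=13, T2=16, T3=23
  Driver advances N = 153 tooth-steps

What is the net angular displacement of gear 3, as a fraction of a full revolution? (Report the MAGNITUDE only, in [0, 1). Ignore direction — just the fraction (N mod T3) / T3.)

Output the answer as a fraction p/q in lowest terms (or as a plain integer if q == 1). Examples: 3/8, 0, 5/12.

Answer: 15/23

Derivation:
Chain of 4 gears, tooth counts: [24, 13, 16, 23]
  gear 0: T0=24, direction=positive, advance = 153 mod 24 = 9 teeth = 9/24 turn
  gear 1: T1=13, direction=negative, advance = 153 mod 13 = 10 teeth = 10/13 turn
  gear 2: T2=16, direction=positive, advance = 153 mod 16 = 9 teeth = 9/16 turn
  gear 3: T3=23, direction=negative, advance = 153 mod 23 = 15 teeth = 15/23 turn
Gear 3: 153 mod 23 = 15
Fraction = 15 / 23 = 15/23 (gcd(15,23)=1) = 15/23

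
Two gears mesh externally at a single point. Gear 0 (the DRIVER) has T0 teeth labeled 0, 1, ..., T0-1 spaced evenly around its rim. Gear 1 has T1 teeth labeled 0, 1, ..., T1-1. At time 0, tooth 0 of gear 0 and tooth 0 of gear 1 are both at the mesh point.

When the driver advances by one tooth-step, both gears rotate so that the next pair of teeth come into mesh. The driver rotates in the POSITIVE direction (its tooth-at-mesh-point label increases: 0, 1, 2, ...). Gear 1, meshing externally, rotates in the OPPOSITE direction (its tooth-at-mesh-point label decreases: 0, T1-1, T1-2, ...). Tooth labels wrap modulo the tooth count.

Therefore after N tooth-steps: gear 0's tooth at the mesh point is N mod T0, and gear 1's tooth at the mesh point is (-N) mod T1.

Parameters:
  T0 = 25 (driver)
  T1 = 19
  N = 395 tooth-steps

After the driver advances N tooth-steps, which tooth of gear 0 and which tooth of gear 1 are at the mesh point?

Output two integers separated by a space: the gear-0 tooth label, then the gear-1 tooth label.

Answer: 20 4

Derivation:
Gear 0 (driver, T0=25): tooth at mesh = N mod T0
  395 = 15 * 25 + 20, so 395 mod 25 = 20
  gear 0 tooth = 20
Gear 1 (driven, T1=19): tooth at mesh = (-N) mod T1
  395 = 20 * 19 + 15, so 395 mod 19 = 15
  (-395) mod 19 = (-15) mod 19 = 19 - 15 = 4
Mesh after 395 steps: gear-0 tooth 20 meets gear-1 tooth 4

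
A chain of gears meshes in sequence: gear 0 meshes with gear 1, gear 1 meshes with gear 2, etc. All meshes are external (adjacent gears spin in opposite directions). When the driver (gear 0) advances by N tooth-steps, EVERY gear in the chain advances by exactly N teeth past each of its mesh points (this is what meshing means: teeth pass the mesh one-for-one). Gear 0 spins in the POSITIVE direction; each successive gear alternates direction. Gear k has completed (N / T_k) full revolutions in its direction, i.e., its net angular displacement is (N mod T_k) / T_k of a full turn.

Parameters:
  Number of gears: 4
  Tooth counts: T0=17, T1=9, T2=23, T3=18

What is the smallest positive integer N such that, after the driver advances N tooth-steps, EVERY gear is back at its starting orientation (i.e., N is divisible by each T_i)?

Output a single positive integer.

Answer: 7038

Derivation:
Gear k returns to start when N is a multiple of T_k.
All gears at start simultaneously when N is a common multiple of [17, 9, 23, 18]; the smallest such N is lcm(17, 9, 23, 18).
Start: lcm = T0 = 17
Fold in T1=9: gcd(17, 9) = 1; lcm(17, 9) = 17 * 9 / 1 = 153 / 1 = 153
Fold in T2=23: gcd(153, 23) = 1; lcm(153, 23) = 153 * 23 / 1 = 3519 / 1 = 3519
Fold in T3=18: gcd(3519, 18) = 9; lcm(3519, 18) = 3519 * 18 / 9 = 63342 / 9 = 7038
Full cycle length = 7038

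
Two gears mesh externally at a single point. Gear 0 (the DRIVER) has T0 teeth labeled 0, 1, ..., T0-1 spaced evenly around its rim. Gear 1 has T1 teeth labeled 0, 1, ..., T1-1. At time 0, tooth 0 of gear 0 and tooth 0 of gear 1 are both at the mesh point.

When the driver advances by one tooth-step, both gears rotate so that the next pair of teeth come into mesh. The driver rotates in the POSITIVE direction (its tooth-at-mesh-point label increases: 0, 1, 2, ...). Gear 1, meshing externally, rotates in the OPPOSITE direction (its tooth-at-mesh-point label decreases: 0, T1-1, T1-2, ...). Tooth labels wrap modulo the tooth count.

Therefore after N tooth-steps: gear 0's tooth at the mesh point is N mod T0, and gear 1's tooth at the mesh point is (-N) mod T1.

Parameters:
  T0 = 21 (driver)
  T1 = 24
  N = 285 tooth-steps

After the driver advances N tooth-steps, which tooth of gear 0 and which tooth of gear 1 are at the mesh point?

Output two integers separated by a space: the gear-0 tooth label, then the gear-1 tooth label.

Gear 0 (driver, T0=21): tooth at mesh = N mod T0
  285 = 13 * 21 + 12, so 285 mod 21 = 12
  gear 0 tooth = 12
Gear 1 (driven, T1=24): tooth at mesh = (-N) mod T1
  285 = 11 * 24 + 21, so 285 mod 24 = 21
  (-285) mod 24 = (-21) mod 24 = 24 - 21 = 3
Mesh after 285 steps: gear-0 tooth 12 meets gear-1 tooth 3

Answer: 12 3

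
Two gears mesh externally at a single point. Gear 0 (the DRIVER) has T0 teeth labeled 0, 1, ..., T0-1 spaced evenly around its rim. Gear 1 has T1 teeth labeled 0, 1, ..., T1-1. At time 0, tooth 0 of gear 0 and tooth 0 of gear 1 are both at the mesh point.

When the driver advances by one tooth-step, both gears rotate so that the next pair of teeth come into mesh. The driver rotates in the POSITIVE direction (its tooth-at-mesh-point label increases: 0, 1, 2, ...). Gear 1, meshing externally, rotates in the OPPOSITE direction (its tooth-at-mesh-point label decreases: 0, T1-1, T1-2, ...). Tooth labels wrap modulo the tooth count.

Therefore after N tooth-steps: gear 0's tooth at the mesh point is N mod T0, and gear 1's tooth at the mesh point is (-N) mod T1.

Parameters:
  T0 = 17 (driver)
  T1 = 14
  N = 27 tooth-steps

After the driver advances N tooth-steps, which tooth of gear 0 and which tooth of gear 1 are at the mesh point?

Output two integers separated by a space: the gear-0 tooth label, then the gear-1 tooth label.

Answer: 10 1

Derivation:
Gear 0 (driver, T0=17): tooth at mesh = N mod T0
  27 = 1 * 17 + 10, so 27 mod 17 = 10
  gear 0 tooth = 10
Gear 1 (driven, T1=14): tooth at mesh = (-N) mod T1
  27 = 1 * 14 + 13, so 27 mod 14 = 13
  (-27) mod 14 = (-13) mod 14 = 14 - 13 = 1
Mesh after 27 steps: gear-0 tooth 10 meets gear-1 tooth 1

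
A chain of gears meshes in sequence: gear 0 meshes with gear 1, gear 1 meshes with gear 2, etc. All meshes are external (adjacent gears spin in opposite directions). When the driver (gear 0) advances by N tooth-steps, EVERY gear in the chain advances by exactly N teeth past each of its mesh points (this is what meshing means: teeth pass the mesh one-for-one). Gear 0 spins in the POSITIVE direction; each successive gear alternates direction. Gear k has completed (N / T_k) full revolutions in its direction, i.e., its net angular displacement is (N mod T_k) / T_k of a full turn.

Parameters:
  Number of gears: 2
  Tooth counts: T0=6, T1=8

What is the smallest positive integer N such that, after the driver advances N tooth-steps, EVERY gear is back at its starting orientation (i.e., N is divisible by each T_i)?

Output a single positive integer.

Answer: 24

Derivation:
Gear k returns to start when N is a multiple of T_k.
All gears at start simultaneously when N is a common multiple of [6, 8]; the smallest such N is lcm(6, 8).
Start: lcm = T0 = 6
Fold in T1=8: gcd(6, 8) = 2; lcm(6, 8) = 6 * 8 / 2 = 48 / 2 = 24
Full cycle length = 24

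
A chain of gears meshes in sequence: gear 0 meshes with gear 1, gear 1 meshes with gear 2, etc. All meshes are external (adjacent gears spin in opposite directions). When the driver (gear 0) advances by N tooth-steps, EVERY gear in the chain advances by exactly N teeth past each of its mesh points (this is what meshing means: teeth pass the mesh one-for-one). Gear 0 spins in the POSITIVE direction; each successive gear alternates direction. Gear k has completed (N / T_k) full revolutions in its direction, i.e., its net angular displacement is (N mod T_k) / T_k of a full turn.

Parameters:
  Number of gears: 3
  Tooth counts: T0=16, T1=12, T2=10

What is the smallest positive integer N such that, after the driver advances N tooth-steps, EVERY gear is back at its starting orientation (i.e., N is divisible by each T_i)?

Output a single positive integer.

Gear k returns to start when N is a multiple of T_k.
All gears at start simultaneously when N is a common multiple of [16, 12, 10]; the smallest such N is lcm(16, 12, 10).
Start: lcm = T0 = 16
Fold in T1=12: gcd(16, 12) = 4; lcm(16, 12) = 16 * 12 / 4 = 192 / 4 = 48
Fold in T2=10: gcd(48, 10) = 2; lcm(48, 10) = 48 * 10 / 2 = 480 / 2 = 240
Full cycle length = 240

Answer: 240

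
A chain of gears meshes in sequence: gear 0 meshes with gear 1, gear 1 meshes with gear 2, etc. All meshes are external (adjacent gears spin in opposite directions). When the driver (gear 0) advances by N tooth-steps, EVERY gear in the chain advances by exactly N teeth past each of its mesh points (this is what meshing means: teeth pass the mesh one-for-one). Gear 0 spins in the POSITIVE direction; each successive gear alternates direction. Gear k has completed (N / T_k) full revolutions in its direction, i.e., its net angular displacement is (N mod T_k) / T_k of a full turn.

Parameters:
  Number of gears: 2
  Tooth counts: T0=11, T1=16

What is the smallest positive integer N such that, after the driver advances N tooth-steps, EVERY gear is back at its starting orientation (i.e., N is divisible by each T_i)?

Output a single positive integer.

Gear k returns to start when N is a multiple of T_k.
All gears at start simultaneously when N is a common multiple of [11, 16]; the smallest such N is lcm(11, 16).
Start: lcm = T0 = 11
Fold in T1=16: gcd(11, 16) = 1; lcm(11, 16) = 11 * 16 / 1 = 176 / 1 = 176
Full cycle length = 176

Answer: 176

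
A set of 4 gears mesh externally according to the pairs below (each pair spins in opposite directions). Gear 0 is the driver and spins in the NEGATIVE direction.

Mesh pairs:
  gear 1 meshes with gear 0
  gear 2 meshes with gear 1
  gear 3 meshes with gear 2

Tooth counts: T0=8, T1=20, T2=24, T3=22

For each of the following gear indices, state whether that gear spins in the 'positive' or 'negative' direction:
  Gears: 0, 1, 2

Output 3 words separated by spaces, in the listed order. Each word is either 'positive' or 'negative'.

Gear 0 (driver): negative (depth 0)
  gear 1: meshes with gear 0 -> depth 1 -> positive (opposite of gear 0)
  gear 2: meshes with gear 1 -> depth 2 -> negative (opposite of gear 1)
  gear 3: meshes with gear 2 -> depth 3 -> positive (opposite of gear 2)
Queried indices 0, 1, 2 -> negative, positive, negative

Answer: negative positive negative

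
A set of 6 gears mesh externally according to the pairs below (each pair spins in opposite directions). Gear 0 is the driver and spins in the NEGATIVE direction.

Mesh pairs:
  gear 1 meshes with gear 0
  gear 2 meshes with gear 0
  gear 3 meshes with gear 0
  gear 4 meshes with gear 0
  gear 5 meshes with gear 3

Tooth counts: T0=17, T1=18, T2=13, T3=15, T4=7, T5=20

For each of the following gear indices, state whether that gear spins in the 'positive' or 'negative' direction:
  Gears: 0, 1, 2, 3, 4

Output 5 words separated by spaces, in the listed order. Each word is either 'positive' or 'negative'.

Answer: negative positive positive positive positive

Derivation:
Gear 0 (driver): negative (depth 0)
  gear 1: meshes with gear 0 -> depth 1 -> positive (opposite of gear 0)
  gear 2: meshes with gear 0 -> depth 1 -> positive (opposite of gear 0)
  gear 3: meshes with gear 0 -> depth 1 -> positive (opposite of gear 0)
  gear 4: meshes with gear 0 -> depth 1 -> positive (opposite of gear 0)
  gear 5: meshes with gear 3 -> depth 2 -> negative (opposite of gear 3)
Queried indices 0, 1, 2, 3, 4 -> negative, positive, positive, positive, positive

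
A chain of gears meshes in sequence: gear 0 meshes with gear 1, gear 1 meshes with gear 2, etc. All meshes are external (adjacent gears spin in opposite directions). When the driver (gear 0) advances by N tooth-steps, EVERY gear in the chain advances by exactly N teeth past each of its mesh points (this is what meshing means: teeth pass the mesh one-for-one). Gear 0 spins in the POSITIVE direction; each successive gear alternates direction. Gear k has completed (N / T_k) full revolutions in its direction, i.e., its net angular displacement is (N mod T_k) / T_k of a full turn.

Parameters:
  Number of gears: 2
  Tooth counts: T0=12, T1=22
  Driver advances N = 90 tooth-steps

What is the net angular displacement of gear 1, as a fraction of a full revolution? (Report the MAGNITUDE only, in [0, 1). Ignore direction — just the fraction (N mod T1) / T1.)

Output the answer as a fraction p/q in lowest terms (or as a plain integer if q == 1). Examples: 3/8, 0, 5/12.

Answer: 1/11

Derivation:
Chain of 2 gears, tooth counts: [12, 22]
  gear 0: T0=12, direction=positive, advance = 90 mod 12 = 6 teeth = 6/12 turn
  gear 1: T1=22, direction=negative, advance = 90 mod 22 = 2 teeth = 2/22 turn
Gear 1: 90 mod 22 = 2
Fraction = 2 / 22 = 1/11 (gcd(2,22)=2) = 1/11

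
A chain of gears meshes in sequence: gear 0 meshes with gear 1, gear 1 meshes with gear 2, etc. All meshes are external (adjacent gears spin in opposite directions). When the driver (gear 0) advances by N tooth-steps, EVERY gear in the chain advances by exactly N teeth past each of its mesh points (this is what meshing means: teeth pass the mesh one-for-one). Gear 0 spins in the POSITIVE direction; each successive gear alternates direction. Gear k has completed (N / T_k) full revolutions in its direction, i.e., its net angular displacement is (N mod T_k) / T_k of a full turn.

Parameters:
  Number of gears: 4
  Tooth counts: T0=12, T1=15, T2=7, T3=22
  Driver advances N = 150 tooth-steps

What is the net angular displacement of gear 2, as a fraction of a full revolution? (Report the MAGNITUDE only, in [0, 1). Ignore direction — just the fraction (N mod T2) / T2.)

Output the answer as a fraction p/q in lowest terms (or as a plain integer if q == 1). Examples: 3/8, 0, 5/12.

Chain of 4 gears, tooth counts: [12, 15, 7, 22]
  gear 0: T0=12, direction=positive, advance = 150 mod 12 = 6 teeth = 6/12 turn
  gear 1: T1=15, direction=negative, advance = 150 mod 15 = 0 teeth = 0/15 turn
  gear 2: T2=7, direction=positive, advance = 150 mod 7 = 3 teeth = 3/7 turn
  gear 3: T3=22, direction=negative, advance = 150 mod 22 = 18 teeth = 18/22 turn
Gear 2: 150 mod 7 = 3
Fraction = 3 / 7 = 3/7 (gcd(3,7)=1) = 3/7

Answer: 3/7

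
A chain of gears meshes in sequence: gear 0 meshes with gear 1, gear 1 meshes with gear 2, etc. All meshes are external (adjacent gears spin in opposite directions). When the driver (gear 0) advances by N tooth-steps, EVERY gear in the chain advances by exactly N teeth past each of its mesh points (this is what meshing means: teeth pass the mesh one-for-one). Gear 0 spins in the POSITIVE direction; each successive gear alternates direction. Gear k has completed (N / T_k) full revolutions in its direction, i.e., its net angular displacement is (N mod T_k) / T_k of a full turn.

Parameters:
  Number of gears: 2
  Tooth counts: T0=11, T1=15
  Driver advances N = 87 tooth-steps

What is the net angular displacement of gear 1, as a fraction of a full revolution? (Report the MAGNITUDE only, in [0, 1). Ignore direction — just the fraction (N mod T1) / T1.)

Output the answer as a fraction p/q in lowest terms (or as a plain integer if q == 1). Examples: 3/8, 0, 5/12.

Answer: 4/5

Derivation:
Chain of 2 gears, tooth counts: [11, 15]
  gear 0: T0=11, direction=positive, advance = 87 mod 11 = 10 teeth = 10/11 turn
  gear 1: T1=15, direction=negative, advance = 87 mod 15 = 12 teeth = 12/15 turn
Gear 1: 87 mod 15 = 12
Fraction = 12 / 15 = 4/5 (gcd(12,15)=3) = 4/5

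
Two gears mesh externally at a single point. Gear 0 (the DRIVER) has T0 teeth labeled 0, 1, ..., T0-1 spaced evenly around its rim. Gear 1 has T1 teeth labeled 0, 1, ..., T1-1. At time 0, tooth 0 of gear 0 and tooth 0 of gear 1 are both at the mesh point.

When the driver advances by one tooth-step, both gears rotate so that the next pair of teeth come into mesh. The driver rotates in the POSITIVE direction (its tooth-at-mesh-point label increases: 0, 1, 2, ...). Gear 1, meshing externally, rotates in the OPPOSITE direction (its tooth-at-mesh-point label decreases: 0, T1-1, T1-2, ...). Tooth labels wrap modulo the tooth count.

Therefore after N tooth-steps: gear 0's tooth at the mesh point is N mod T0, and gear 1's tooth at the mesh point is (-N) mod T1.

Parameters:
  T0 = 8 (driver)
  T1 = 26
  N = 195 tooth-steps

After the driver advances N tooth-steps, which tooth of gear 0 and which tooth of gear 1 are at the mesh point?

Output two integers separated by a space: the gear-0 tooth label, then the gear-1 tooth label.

Answer: 3 13

Derivation:
Gear 0 (driver, T0=8): tooth at mesh = N mod T0
  195 = 24 * 8 + 3, so 195 mod 8 = 3
  gear 0 tooth = 3
Gear 1 (driven, T1=26): tooth at mesh = (-N) mod T1
  195 = 7 * 26 + 13, so 195 mod 26 = 13
  (-195) mod 26 = (-13) mod 26 = 26 - 13 = 13
Mesh after 195 steps: gear-0 tooth 3 meets gear-1 tooth 13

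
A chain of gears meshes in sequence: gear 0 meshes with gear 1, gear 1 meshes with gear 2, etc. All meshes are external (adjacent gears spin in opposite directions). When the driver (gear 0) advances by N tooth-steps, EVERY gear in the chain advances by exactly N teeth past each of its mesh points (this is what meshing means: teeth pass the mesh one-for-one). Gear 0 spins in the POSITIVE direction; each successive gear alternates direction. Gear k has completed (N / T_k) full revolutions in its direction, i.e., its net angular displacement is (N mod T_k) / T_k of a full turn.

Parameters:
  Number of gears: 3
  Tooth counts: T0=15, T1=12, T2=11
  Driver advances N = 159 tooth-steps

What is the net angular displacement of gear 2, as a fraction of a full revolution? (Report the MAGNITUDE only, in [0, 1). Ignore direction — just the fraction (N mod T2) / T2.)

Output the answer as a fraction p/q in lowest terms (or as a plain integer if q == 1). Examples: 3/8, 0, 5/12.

Answer: 5/11

Derivation:
Chain of 3 gears, tooth counts: [15, 12, 11]
  gear 0: T0=15, direction=positive, advance = 159 mod 15 = 9 teeth = 9/15 turn
  gear 1: T1=12, direction=negative, advance = 159 mod 12 = 3 teeth = 3/12 turn
  gear 2: T2=11, direction=positive, advance = 159 mod 11 = 5 teeth = 5/11 turn
Gear 2: 159 mod 11 = 5
Fraction = 5 / 11 = 5/11 (gcd(5,11)=1) = 5/11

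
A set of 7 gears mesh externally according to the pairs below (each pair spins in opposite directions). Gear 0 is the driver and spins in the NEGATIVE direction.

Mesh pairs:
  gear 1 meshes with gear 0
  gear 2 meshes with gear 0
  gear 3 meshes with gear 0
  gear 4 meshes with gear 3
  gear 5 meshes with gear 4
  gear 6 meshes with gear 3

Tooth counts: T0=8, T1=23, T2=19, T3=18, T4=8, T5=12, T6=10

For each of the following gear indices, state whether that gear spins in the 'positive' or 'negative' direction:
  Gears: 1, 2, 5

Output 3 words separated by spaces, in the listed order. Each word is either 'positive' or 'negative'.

Answer: positive positive positive

Derivation:
Gear 0 (driver): negative (depth 0)
  gear 1: meshes with gear 0 -> depth 1 -> positive (opposite of gear 0)
  gear 2: meshes with gear 0 -> depth 1 -> positive (opposite of gear 0)
  gear 3: meshes with gear 0 -> depth 1 -> positive (opposite of gear 0)
  gear 4: meshes with gear 3 -> depth 2 -> negative (opposite of gear 3)
  gear 5: meshes with gear 4 -> depth 3 -> positive (opposite of gear 4)
  gear 6: meshes with gear 3 -> depth 2 -> negative (opposite of gear 3)
Queried indices 1, 2, 5 -> positive, positive, positive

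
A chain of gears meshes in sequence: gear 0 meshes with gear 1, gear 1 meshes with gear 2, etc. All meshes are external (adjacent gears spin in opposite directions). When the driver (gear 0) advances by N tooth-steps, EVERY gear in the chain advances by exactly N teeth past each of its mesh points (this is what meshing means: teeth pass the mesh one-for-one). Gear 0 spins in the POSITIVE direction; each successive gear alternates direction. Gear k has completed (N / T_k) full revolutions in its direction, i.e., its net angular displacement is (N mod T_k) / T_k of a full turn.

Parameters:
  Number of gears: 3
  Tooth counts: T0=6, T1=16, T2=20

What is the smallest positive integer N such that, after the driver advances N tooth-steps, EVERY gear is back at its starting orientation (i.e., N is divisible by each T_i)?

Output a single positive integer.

Answer: 240

Derivation:
Gear k returns to start when N is a multiple of T_k.
All gears at start simultaneously when N is a common multiple of [6, 16, 20]; the smallest such N is lcm(6, 16, 20).
Start: lcm = T0 = 6
Fold in T1=16: gcd(6, 16) = 2; lcm(6, 16) = 6 * 16 / 2 = 96 / 2 = 48
Fold in T2=20: gcd(48, 20) = 4; lcm(48, 20) = 48 * 20 / 4 = 960 / 4 = 240
Full cycle length = 240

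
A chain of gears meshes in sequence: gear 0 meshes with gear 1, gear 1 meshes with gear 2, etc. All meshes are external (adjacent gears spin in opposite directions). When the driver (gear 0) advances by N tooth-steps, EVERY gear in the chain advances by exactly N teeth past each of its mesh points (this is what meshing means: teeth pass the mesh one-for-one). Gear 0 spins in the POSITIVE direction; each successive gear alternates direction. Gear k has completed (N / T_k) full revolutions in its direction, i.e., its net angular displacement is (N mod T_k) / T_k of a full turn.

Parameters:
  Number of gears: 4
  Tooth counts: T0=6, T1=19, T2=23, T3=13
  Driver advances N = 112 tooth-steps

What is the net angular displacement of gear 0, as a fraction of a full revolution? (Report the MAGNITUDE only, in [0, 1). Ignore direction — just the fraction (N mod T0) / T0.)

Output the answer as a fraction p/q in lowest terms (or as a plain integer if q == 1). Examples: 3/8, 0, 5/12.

Chain of 4 gears, tooth counts: [6, 19, 23, 13]
  gear 0: T0=6, direction=positive, advance = 112 mod 6 = 4 teeth = 4/6 turn
  gear 1: T1=19, direction=negative, advance = 112 mod 19 = 17 teeth = 17/19 turn
  gear 2: T2=23, direction=positive, advance = 112 mod 23 = 20 teeth = 20/23 turn
  gear 3: T3=13, direction=negative, advance = 112 mod 13 = 8 teeth = 8/13 turn
Gear 0: 112 mod 6 = 4
Fraction = 4 / 6 = 2/3 (gcd(4,6)=2) = 2/3

Answer: 2/3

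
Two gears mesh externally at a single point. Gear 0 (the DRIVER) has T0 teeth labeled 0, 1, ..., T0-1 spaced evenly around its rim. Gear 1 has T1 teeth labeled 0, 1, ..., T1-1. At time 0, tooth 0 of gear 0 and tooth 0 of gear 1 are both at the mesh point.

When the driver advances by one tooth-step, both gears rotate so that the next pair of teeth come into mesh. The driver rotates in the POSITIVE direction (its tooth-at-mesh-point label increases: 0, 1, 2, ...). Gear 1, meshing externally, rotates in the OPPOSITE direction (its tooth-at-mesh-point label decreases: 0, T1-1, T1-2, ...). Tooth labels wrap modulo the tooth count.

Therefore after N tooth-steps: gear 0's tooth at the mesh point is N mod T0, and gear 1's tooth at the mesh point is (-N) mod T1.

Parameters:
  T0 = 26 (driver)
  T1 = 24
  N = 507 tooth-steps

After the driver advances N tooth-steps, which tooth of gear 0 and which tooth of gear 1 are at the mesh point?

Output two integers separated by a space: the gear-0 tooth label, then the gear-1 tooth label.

Gear 0 (driver, T0=26): tooth at mesh = N mod T0
  507 = 19 * 26 + 13, so 507 mod 26 = 13
  gear 0 tooth = 13
Gear 1 (driven, T1=24): tooth at mesh = (-N) mod T1
  507 = 21 * 24 + 3, so 507 mod 24 = 3
  (-507) mod 24 = (-3) mod 24 = 24 - 3 = 21
Mesh after 507 steps: gear-0 tooth 13 meets gear-1 tooth 21

Answer: 13 21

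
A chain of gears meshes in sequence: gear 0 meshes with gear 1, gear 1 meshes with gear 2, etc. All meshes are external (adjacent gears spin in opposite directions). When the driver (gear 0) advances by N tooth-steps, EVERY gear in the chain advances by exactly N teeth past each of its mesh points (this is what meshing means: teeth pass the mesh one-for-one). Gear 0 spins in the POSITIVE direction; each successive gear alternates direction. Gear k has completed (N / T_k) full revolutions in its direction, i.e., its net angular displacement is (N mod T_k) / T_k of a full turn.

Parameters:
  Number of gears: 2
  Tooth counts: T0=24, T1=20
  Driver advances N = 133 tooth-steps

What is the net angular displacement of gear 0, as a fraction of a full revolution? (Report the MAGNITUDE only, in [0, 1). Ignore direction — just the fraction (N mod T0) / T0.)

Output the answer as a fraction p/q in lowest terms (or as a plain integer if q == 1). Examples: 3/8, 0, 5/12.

Chain of 2 gears, tooth counts: [24, 20]
  gear 0: T0=24, direction=positive, advance = 133 mod 24 = 13 teeth = 13/24 turn
  gear 1: T1=20, direction=negative, advance = 133 mod 20 = 13 teeth = 13/20 turn
Gear 0: 133 mod 24 = 13
Fraction = 13 / 24 = 13/24 (gcd(13,24)=1) = 13/24

Answer: 13/24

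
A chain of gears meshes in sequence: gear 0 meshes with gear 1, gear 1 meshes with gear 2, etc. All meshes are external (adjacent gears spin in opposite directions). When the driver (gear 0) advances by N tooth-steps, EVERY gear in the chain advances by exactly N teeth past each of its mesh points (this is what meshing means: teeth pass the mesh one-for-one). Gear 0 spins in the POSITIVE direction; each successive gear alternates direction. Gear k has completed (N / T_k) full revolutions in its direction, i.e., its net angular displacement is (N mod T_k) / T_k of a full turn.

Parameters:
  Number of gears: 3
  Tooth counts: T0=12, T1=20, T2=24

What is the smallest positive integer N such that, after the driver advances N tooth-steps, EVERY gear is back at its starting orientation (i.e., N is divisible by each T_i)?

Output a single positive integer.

Gear k returns to start when N is a multiple of T_k.
All gears at start simultaneously when N is a common multiple of [12, 20, 24]; the smallest such N is lcm(12, 20, 24).
Start: lcm = T0 = 12
Fold in T1=20: gcd(12, 20) = 4; lcm(12, 20) = 12 * 20 / 4 = 240 / 4 = 60
Fold in T2=24: gcd(60, 24) = 12; lcm(60, 24) = 60 * 24 / 12 = 1440 / 12 = 120
Full cycle length = 120

Answer: 120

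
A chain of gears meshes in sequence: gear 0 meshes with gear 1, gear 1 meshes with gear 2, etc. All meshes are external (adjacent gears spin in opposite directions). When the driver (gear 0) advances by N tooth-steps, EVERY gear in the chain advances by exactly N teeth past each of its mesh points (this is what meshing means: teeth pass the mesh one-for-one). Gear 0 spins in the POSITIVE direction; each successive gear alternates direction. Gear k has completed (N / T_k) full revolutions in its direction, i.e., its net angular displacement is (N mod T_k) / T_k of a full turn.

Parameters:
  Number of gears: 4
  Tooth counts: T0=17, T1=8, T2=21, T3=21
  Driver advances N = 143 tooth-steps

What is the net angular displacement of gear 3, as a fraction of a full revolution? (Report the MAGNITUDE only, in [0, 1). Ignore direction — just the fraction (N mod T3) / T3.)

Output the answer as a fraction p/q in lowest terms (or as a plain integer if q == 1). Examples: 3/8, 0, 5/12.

Answer: 17/21

Derivation:
Chain of 4 gears, tooth counts: [17, 8, 21, 21]
  gear 0: T0=17, direction=positive, advance = 143 mod 17 = 7 teeth = 7/17 turn
  gear 1: T1=8, direction=negative, advance = 143 mod 8 = 7 teeth = 7/8 turn
  gear 2: T2=21, direction=positive, advance = 143 mod 21 = 17 teeth = 17/21 turn
  gear 3: T3=21, direction=negative, advance = 143 mod 21 = 17 teeth = 17/21 turn
Gear 3: 143 mod 21 = 17
Fraction = 17 / 21 = 17/21 (gcd(17,21)=1) = 17/21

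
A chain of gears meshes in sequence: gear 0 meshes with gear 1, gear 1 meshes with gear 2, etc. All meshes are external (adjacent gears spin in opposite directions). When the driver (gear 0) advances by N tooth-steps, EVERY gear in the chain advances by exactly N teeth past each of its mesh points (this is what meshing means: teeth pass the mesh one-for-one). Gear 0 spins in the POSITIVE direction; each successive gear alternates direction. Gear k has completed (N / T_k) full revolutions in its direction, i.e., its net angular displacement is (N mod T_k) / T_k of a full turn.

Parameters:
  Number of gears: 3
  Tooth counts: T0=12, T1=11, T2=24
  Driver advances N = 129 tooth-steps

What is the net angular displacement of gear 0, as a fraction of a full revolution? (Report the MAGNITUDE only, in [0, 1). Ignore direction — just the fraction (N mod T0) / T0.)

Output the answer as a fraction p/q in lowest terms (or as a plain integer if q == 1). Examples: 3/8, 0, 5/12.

Chain of 3 gears, tooth counts: [12, 11, 24]
  gear 0: T0=12, direction=positive, advance = 129 mod 12 = 9 teeth = 9/12 turn
  gear 1: T1=11, direction=negative, advance = 129 mod 11 = 8 teeth = 8/11 turn
  gear 2: T2=24, direction=positive, advance = 129 mod 24 = 9 teeth = 9/24 turn
Gear 0: 129 mod 12 = 9
Fraction = 9 / 12 = 3/4 (gcd(9,12)=3) = 3/4

Answer: 3/4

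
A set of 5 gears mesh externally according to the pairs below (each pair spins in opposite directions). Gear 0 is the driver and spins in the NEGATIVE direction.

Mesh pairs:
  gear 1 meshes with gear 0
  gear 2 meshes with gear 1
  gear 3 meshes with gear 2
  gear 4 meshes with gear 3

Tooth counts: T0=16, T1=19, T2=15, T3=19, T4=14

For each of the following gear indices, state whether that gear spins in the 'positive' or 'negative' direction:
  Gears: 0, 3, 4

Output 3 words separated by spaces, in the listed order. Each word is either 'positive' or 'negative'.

Gear 0 (driver): negative (depth 0)
  gear 1: meshes with gear 0 -> depth 1 -> positive (opposite of gear 0)
  gear 2: meshes with gear 1 -> depth 2 -> negative (opposite of gear 1)
  gear 3: meshes with gear 2 -> depth 3 -> positive (opposite of gear 2)
  gear 4: meshes with gear 3 -> depth 4 -> negative (opposite of gear 3)
Queried indices 0, 3, 4 -> negative, positive, negative

Answer: negative positive negative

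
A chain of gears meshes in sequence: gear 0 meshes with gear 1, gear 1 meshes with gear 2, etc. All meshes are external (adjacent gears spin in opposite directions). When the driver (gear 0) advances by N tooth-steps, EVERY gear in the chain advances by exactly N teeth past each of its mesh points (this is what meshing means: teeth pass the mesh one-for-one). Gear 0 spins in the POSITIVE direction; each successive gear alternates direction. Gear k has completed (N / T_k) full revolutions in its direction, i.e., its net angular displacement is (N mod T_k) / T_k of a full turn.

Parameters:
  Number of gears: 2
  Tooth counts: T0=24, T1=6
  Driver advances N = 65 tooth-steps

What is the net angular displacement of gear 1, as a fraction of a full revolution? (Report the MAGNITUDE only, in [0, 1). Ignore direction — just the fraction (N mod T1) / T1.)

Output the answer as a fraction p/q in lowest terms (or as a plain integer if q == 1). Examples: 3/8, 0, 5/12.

Answer: 5/6

Derivation:
Chain of 2 gears, tooth counts: [24, 6]
  gear 0: T0=24, direction=positive, advance = 65 mod 24 = 17 teeth = 17/24 turn
  gear 1: T1=6, direction=negative, advance = 65 mod 6 = 5 teeth = 5/6 turn
Gear 1: 65 mod 6 = 5
Fraction = 5 / 6 = 5/6 (gcd(5,6)=1) = 5/6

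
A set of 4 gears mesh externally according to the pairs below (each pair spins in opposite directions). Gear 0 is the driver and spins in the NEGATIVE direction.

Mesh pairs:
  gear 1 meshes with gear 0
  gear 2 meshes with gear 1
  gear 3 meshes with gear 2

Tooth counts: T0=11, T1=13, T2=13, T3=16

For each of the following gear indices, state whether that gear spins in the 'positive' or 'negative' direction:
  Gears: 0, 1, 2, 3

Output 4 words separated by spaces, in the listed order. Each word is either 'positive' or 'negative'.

Answer: negative positive negative positive

Derivation:
Gear 0 (driver): negative (depth 0)
  gear 1: meshes with gear 0 -> depth 1 -> positive (opposite of gear 0)
  gear 2: meshes with gear 1 -> depth 2 -> negative (opposite of gear 1)
  gear 3: meshes with gear 2 -> depth 3 -> positive (opposite of gear 2)
Queried indices 0, 1, 2, 3 -> negative, positive, negative, positive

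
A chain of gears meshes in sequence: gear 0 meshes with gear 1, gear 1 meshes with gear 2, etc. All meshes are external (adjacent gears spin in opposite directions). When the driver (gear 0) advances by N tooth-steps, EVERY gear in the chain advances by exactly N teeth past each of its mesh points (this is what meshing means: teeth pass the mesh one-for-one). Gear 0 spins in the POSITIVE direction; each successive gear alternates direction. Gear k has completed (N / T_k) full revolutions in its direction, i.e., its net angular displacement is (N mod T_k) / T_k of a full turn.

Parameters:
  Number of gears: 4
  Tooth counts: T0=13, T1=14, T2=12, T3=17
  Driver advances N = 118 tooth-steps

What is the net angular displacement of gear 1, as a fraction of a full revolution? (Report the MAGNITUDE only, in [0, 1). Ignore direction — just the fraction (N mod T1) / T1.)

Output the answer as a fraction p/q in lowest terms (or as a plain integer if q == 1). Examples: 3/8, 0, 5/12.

Answer: 3/7

Derivation:
Chain of 4 gears, tooth counts: [13, 14, 12, 17]
  gear 0: T0=13, direction=positive, advance = 118 mod 13 = 1 teeth = 1/13 turn
  gear 1: T1=14, direction=negative, advance = 118 mod 14 = 6 teeth = 6/14 turn
  gear 2: T2=12, direction=positive, advance = 118 mod 12 = 10 teeth = 10/12 turn
  gear 3: T3=17, direction=negative, advance = 118 mod 17 = 16 teeth = 16/17 turn
Gear 1: 118 mod 14 = 6
Fraction = 6 / 14 = 3/7 (gcd(6,14)=2) = 3/7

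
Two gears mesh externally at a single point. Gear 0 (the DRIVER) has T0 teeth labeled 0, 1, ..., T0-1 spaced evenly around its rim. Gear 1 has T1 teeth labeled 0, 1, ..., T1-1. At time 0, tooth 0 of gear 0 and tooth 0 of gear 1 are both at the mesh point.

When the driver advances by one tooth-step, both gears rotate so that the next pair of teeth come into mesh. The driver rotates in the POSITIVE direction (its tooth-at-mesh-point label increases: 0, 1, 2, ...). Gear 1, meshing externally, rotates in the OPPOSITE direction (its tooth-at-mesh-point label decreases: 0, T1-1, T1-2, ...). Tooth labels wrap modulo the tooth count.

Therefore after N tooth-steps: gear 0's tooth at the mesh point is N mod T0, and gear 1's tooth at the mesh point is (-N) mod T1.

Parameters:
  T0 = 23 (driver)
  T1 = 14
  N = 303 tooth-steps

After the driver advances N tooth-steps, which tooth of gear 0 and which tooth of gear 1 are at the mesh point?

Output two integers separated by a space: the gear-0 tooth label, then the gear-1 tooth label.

Answer: 4 5

Derivation:
Gear 0 (driver, T0=23): tooth at mesh = N mod T0
  303 = 13 * 23 + 4, so 303 mod 23 = 4
  gear 0 tooth = 4
Gear 1 (driven, T1=14): tooth at mesh = (-N) mod T1
  303 = 21 * 14 + 9, so 303 mod 14 = 9
  (-303) mod 14 = (-9) mod 14 = 14 - 9 = 5
Mesh after 303 steps: gear-0 tooth 4 meets gear-1 tooth 5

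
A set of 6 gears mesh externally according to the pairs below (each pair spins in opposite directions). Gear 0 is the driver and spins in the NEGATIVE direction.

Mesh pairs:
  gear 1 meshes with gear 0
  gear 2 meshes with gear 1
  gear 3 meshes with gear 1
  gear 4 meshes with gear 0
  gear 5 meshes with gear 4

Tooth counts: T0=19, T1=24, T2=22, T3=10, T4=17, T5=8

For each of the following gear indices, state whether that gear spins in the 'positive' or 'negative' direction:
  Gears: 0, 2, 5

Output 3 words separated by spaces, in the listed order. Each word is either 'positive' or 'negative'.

Answer: negative negative negative

Derivation:
Gear 0 (driver): negative (depth 0)
  gear 1: meshes with gear 0 -> depth 1 -> positive (opposite of gear 0)
  gear 2: meshes with gear 1 -> depth 2 -> negative (opposite of gear 1)
  gear 3: meshes with gear 1 -> depth 2 -> negative (opposite of gear 1)
  gear 4: meshes with gear 0 -> depth 1 -> positive (opposite of gear 0)
  gear 5: meshes with gear 4 -> depth 2 -> negative (opposite of gear 4)
Queried indices 0, 2, 5 -> negative, negative, negative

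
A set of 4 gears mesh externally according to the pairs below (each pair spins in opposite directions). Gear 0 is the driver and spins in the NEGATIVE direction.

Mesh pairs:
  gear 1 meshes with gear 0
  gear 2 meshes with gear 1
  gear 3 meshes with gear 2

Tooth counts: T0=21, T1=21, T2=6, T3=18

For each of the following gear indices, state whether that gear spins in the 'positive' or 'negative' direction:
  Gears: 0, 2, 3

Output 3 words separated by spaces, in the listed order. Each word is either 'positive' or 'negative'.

Answer: negative negative positive

Derivation:
Gear 0 (driver): negative (depth 0)
  gear 1: meshes with gear 0 -> depth 1 -> positive (opposite of gear 0)
  gear 2: meshes with gear 1 -> depth 2 -> negative (opposite of gear 1)
  gear 3: meshes with gear 2 -> depth 3 -> positive (opposite of gear 2)
Queried indices 0, 2, 3 -> negative, negative, positive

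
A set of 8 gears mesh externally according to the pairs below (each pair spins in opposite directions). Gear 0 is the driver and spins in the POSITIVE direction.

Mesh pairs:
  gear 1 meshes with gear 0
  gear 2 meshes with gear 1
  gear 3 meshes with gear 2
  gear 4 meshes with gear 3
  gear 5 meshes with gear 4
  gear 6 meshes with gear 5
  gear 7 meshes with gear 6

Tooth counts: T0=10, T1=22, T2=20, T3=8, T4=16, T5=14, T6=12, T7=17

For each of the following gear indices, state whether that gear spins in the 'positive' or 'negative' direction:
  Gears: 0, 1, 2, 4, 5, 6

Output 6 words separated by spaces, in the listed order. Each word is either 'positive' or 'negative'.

Gear 0 (driver): positive (depth 0)
  gear 1: meshes with gear 0 -> depth 1 -> negative (opposite of gear 0)
  gear 2: meshes with gear 1 -> depth 2 -> positive (opposite of gear 1)
  gear 3: meshes with gear 2 -> depth 3 -> negative (opposite of gear 2)
  gear 4: meshes with gear 3 -> depth 4 -> positive (opposite of gear 3)
  gear 5: meshes with gear 4 -> depth 5 -> negative (opposite of gear 4)
  gear 6: meshes with gear 5 -> depth 6 -> positive (opposite of gear 5)
  gear 7: meshes with gear 6 -> depth 7 -> negative (opposite of gear 6)
Queried indices 0, 1, 2, 4, 5, 6 -> positive, negative, positive, positive, negative, positive

Answer: positive negative positive positive negative positive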